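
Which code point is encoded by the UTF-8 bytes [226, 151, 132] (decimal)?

U+25C4

Leading byte 0xE2 = 11100010 matches 1110xxxx → 3-byte sequence.
Byte 1: 0xE2 = 11100010, payload 0010 (4 bits).
Byte 2: 0x97 = 10010111 (10xxxxxx ✓), payload 010111.
Byte 3: 0x84 = 10000100 (10xxxxxx ✓), payload 000100.
Concatenate: 0010010111000100 = 0x25C4 (16 bits → U+25C4).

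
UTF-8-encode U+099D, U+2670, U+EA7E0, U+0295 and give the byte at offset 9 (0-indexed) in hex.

0xA0

U+099D → 3-byte form E0 A6 9D at offsets 0–2.
U+2670 → 3-byte form E2 99 B0 at offsets 3–5.
U+EA7E0 → 4-byte form F3 AA 9F A0 at offsets 6–9.
Offset 9 falls in char 3's range; it's byte 4 of F3 AA 9F A0 = 0xA0.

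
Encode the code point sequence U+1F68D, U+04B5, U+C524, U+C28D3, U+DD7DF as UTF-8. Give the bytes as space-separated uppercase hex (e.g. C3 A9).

U+1F68D: 4-byte form → F0 9F 9A 8D.
U+04B5: 2-byte form → D2 B5.
U+C524: 3-byte form → EC 94 A4.
U+C28D3: 4-byte form → F3 82 A3 93.
U+DD7DF: 4-byte form → F3 9D 9F 9F.
Concatenated (17 bytes): F0 9F 9A 8D D2 B5 EC 94 A4 F3 82 A3 93 F3 9D 9F 9F.

F0 9F 9A 8D D2 B5 EC 94 A4 F3 82 A3 93 F3 9D 9F 9F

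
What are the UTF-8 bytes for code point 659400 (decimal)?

U+A0FC8 = 0xA0FC8 = 659400 decimal. In range U+10000–U+10FFFF → 4-byte form: 11110xxx 10xxxxxx 10xxxxxx 10xxxxxx.
Binary (21 bits): 010100000111111001000.
Split 3+6+6+6: 010 | 100000 | 111111 | 001000.
Byte 1: 11110010 = 0xF2.
Byte 2: 10100000 = 0xA0.
Byte 3: 10111111 = 0xBF.
Byte 4: 10001000 = 0x88.

F2 A0 BF 88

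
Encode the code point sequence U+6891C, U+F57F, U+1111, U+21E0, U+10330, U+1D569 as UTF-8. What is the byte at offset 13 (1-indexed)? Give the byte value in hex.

0xA0

1-indexed offset 13 is 0-indexed offset 12.
U+6891C → 4-byte form F1 A8 A4 9C at offsets 0–3.
U+F57F → 3-byte form EF 95 BF at offsets 4–6.
U+1111 → 3-byte form E1 84 91 at offsets 7–9.
U+21E0 → 3-byte form E2 87 A0 at offsets 10–12.
Offset 12 falls in char 4's range; it's byte 3 of E2 87 A0 = 0xA0.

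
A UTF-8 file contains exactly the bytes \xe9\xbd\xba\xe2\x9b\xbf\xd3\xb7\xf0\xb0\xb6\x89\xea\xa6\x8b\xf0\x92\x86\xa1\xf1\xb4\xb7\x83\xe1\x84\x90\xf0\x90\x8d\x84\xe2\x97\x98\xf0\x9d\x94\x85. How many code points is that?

11

Byte at offset 0: 0xE9 = 11101001 → 3-byte char (#1). Advance 3.
Byte at offset 3: 0xE2 = 11100010 → 3-byte char (#2). Advance 3.
Byte at offset 6: 0xD3 = 11010011 → 2-byte char (#3). Advance 2.
Byte at offset 8: 0xF0 = 11110000 → 4-byte char (#4). Advance 4.
Byte at offset 12: 0xEA = 11101010 → 3-byte char (#5). Advance 3.
Byte at offset 15: 0xF0 = 11110000 → 4-byte char (#6). Advance 4.
Byte at offset 19: 0xF1 = 11110001 → 4-byte char (#7). Advance 4.
Byte at offset 23: 0xE1 = 11100001 → 3-byte char (#8). Advance 3.
Byte at offset 26: 0xF0 = 11110000 → 4-byte char (#9). Advance 4.
Byte at offset 30: 0xE2 = 11100010 → 3-byte char (#10). Advance 3.
Byte at offset 33: 0xF0 = 11110000 → 4-byte char (#11). Advance 4.
Reached end at offset 37 after 11 code points.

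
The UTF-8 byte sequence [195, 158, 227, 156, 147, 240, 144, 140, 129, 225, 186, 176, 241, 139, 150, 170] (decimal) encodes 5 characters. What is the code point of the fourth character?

U+1EB0

Offset 0: leading byte 0xC3 = 11000011 → 2-byte char #1 = C3 9E.
Offset 2: leading byte 0xE3 = 11100011 → 3-byte char #2 = E3 9C 93.
Offset 5: leading byte 0xF0 = 11110000 → 4-byte char #3 = F0 90 8C 81.
Offset 9: leading byte 0xE1 = 11100001 → 3-byte char #4 = E1 BA B0.
Leading byte 0xE1 = 11100001 matches 1110xxxx → 3-byte sequence.
Byte 1: 0xE1 = 11100001, payload 0001 (4 bits).
Byte 2: 0xBA = 10111010 (10xxxxxx ✓), payload 111010.
Byte 3: 0xB0 = 10110000 (10xxxxxx ✓), payload 110000.
Concatenate: 0001111010110000 = 0x1EB0 (16 bits → U+1EB0).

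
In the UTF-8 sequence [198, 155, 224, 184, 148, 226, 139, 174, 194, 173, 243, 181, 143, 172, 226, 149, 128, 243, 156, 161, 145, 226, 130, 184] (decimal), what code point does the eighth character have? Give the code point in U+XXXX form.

Offset 0: leading byte 0xC6 = 11000110 → 2-byte char #1 = C6 9B.
Offset 2: leading byte 0xE0 = 11100000 → 3-byte char #2 = E0 B8 94.
Offset 5: leading byte 0xE2 = 11100010 → 3-byte char #3 = E2 8B AE.
Offset 8: leading byte 0xC2 = 11000010 → 2-byte char #4 = C2 AD.
Offset 10: leading byte 0xF3 = 11110011 → 4-byte char #5 = F3 B5 8F AC.
Offset 14: leading byte 0xE2 = 11100010 → 3-byte char #6 = E2 95 80.
Offset 17: leading byte 0xF3 = 11110011 → 4-byte char #7 = F3 9C A1 91.
Offset 21: leading byte 0xE2 = 11100010 → 3-byte char #8 = E2 82 B8.
Leading byte 0xE2 = 11100010 matches 1110xxxx → 3-byte sequence.
Byte 1: 0xE2 = 11100010, payload 0010 (4 bits).
Byte 2: 0x82 = 10000010 (10xxxxxx ✓), payload 000010.
Byte 3: 0xB8 = 10111000 (10xxxxxx ✓), payload 111000.
Concatenate: 0010000010111000 = 0x20B8 (16 bits → U+20B8).

U+20B8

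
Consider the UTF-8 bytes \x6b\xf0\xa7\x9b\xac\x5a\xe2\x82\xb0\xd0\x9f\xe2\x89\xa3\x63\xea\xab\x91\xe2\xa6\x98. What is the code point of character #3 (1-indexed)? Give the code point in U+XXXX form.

U+005A

Offset 0: leading byte 0x6B = 01101011 → 1-byte char #1 = 6B.
Offset 1: leading byte 0xF0 = 11110000 → 4-byte char #2 = F0 A7 9B AC.
Offset 5: leading byte 0x5A = 01011010 → 1-byte char #3 = 5A.
Leading byte 0x5A = 01011010 matches 0xxxxxxx → 1-byte sequence.
Byte 1: 0x5A = 01011010, payload 1011010 (7 bits).
Concatenate: 1011010 = 0x5A (7 bits → U+005A).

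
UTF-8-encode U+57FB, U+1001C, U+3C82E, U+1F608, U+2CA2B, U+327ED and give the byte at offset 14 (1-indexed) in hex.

1-indexed offset 14 is 0-indexed offset 13.
U+57FB → 3-byte form E5 9F BB at offsets 0–2.
U+1001C → 4-byte form F0 90 80 9C at offsets 3–6.
U+3C82E → 4-byte form F0 BC A0 AE at offsets 7–10.
U+1F608 → 4-byte form F0 9F 98 88 at offsets 11–14.
Offset 13 falls in char 4's range; it's byte 3 of F0 9F 98 88 = 0x98.

0x98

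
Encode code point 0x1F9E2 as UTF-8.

F0 9F A7 A2

U+1F9E2 = 0x1F9E2 = 129506 decimal. In range U+10000–U+10FFFF → 4-byte form: 11110xxx 10xxxxxx 10xxxxxx 10xxxxxx.
Binary (21 bits): 000011111100111100010.
Split 3+6+6+6: 000 | 011111 | 100111 | 100010.
Byte 1: 11110000 = 0xF0.
Byte 2: 10011111 = 0x9F.
Byte 3: 10100111 = 0xA7.
Byte 4: 10100010 = 0xA2.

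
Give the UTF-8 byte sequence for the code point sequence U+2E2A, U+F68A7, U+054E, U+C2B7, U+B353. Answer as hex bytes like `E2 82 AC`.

E2 B8 AA F3 B6 A2 A7 D5 8E EC 8A B7 EB 8D 93

U+2E2A: 3-byte form → E2 B8 AA.
U+F68A7: 4-byte form → F3 B6 A2 A7.
U+054E: 2-byte form → D5 8E.
U+C2B7: 3-byte form → EC 8A B7.
U+B353: 3-byte form → EB 8D 93.
Concatenated (15 bytes): E2 B8 AA F3 B6 A2 A7 D5 8E EC 8A B7 EB 8D 93.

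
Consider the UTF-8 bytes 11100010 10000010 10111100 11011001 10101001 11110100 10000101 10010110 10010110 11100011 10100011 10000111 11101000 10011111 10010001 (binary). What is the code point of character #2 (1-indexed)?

Offset 0: leading byte 0xE2 = 11100010 → 3-byte char #1 = E2 82 BC.
Offset 3: leading byte 0xD9 = 11011001 → 2-byte char #2 = D9 A9.
Leading byte 0xD9 = 11011001 matches 110xxxxx → 2-byte sequence.
Byte 1: 0xD9 = 11011001, payload 11001 (5 bits).
Byte 2: 0xA9 = 10101001 (10xxxxxx ✓), payload 101001.
Concatenate: 11001101001 = 0x669 (11 bits → U+0669).

U+0669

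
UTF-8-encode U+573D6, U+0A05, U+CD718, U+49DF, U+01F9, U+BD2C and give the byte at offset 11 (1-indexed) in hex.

1-indexed offset 11 is 0-indexed offset 10.
U+573D6 → 4-byte form F1 97 8F 96 at offsets 0–3.
U+0A05 → 3-byte form E0 A8 85 at offsets 4–6.
U+CD718 → 4-byte form F3 8D 9C 98 at offsets 7–10.
Offset 10 falls in char 3's range; it's byte 4 of F3 8D 9C 98 = 0x98.

0x98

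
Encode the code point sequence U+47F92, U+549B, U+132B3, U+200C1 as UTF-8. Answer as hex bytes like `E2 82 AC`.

F1 87 BE 92 E5 92 9B F0 93 8A B3 F0 A0 83 81

U+47F92: 4-byte form → F1 87 BE 92.
U+549B: 3-byte form → E5 92 9B.
U+132B3: 4-byte form → F0 93 8A B3.
U+200C1: 4-byte form → F0 A0 83 81.
Concatenated (15 bytes): F1 87 BE 92 E5 92 9B F0 93 8A B3 F0 A0 83 81.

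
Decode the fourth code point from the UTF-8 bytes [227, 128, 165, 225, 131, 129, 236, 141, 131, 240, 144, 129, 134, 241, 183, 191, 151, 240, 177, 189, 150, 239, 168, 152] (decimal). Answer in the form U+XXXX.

Offset 0: leading byte 0xE3 = 11100011 → 3-byte char #1 = E3 80 A5.
Offset 3: leading byte 0xE1 = 11100001 → 3-byte char #2 = E1 83 81.
Offset 6: leading byte 0xEC = 11101100 → 3-byte char #3 = EC 8D 83.
Offset 9: leading byte 0xF0 = 11110000 → 4-byte char #4 = F0 90 81 86.
Leading byte 0xF0 = 11110000 matches 11110xxx → 4-byte sequence.
Byte 1: 0xF0 = 11110000, payload 000 (3 bits).
Byte 2: 0x90 = 10010000 (10xxxxxx ✓), payload 010000.
Byte 3: 0x81 = 10000001 (10xxxxxx ✓), payload 000001.
Byte 4: 0x86 = 10000110 (10xxxxxx ✓), payload 000110.
Concatenate: 000010000000001000110 = 0x10046 (21 bits → U+10046).

U+10046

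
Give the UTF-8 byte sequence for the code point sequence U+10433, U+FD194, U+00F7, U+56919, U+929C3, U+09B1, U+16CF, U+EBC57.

U+10433: 4-byte form → F0 90 90 B3.
U+FD194: 4-byte form → F3 BD 86 94.
U+00F7: 2-byte form → C3 B7.
U+56919: 4-byte form → F1 96 A4 99.
U+929C3: 4-byte form → F2 92 A7 83.
U+09B1: 3-byte form → E0 A6 B1.
U+16CF: 3-byte form → E1 9B 8F.
U+EBC57: 4-byte form → F3 AB B1 97.
Concatenated (28 bytes): F0 90 90 B3 F3 BD 86 94 C3 B7 F1 96 A4 99 F2 92 A7 83 E0 A6 B1 E1 9B 8F F3 AB B1 97.

F0 90 90 B3 F3 BD 86 94 C3 B7 F1 96 A4 99 F2 92 A7 83 E0 A6 B1 E1 9B 8F F3 AB B1 97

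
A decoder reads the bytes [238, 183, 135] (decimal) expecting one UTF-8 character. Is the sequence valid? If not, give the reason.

valid

Leading byte 0xEE = 11101110 → 3-byte form.
Continuation bytes 0xB7=10110111, 0x87=10000111 all match 10xxxxxx.
Decoded value 0xEDC7 is ≥ 0x800 (shortest form) and not a surrogate.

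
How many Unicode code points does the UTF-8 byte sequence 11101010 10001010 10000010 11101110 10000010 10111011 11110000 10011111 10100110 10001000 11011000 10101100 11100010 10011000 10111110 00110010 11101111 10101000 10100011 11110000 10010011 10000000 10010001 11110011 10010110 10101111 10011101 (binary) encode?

9

Byte at offset 0: 0xEA = 11101010 → 3-byte char (#1). Advance 3.
Byte at offset 3: 0xEE = 11101110 → 3-byte char (#2). Advance 3.
Byte at offset 6: 0xF0 = 11110000 → 4-byte char (#3). Advance 4.
Byte at offset 10: 0xD8 = 11011000 → 2-byte char (#4). Advance 2.
Byte at offset 12: 0xE2 = 11100010 → 3-byte char (#5). Advance 3.
Byte at offset 15: 0x32 = 00110010 → 1-byte char (#6). Advance 1.
Byte at offset 16: 0xEF = 11101111 → 3-byte char (#7). Advance 3.
Byte at offset 19: 0xF0 = 11110000 → 4-byte char (#8). Advance 4.
Byte at offset 23: 0xF3 = 11110011 → 4-byte char (#9). Advance 4.
Reached end at offset 27 after 9 code points.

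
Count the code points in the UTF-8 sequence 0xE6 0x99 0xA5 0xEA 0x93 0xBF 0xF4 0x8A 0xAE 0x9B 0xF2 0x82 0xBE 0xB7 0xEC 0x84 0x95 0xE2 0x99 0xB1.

Byte at offset 0: 0xE6 = 11100110 → 3-byte char (#1). Advance 3.
Byte at offset 3: 0xEA = 11101010 → 3-byte char (#2). Advance 3.
Byte at offset 6: 0xF4 = 11110100 → 4-byte char (#3). Advance 4.
Byte at offset 10: 0xF2 = 11110010 → 4-byte char (#4). Advance 4.
Byte at offset 14: 0xEC = 11101100 → 3-byte char (#5). Advance 3.
Byte at offset 17: 0xE2 = 11100010 → 3-byte char (#6). Advance 3.
Reached end at offset 20 after 6 code points.

6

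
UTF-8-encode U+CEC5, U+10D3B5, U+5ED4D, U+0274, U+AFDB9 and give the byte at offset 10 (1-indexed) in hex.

0xB5

1-indexed offset 10 is 0-indexed offset 9.
U+CEC5 → 3-byte form EC BB 85 at offsets 0–2.
U+10D3B5 → 4-byte form F4 8D 8E B5 at offsets 3–6.
U+5ED4D → 4-byte form F1 9E B5 8D at offsets 7–10.
Offset 9 falls in char 3's range; it's byte 3 of F1 9E B5 8D = 0xB5.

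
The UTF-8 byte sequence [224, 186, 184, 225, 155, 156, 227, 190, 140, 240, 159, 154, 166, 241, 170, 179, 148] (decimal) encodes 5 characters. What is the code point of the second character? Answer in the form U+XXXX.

U+16DC

Offset 0: leading byte 0xE0 = 11100000 → 3-byte char #1 = E0 BA B8.
Offset 3: leading byte 0xE1 = 11100001 → 3-byte char #2 = E1 9B 9C.
Leading byte 0xE1 = 11100001 matches 1110xxxx → 3-byte sequence.
Byte 1: 0xE1 = 11100001, payload 0001 (4 bits).
Byte 2: 0x9B = 10011011 (10xxxxxx ✓), payload 011011.
Byte 3: 0x9C = 10011100 (10xxxxxx ✓), payload 011100.
Concatenate: 0001011011011100 = 0x16DC (16 bits → U+16DC).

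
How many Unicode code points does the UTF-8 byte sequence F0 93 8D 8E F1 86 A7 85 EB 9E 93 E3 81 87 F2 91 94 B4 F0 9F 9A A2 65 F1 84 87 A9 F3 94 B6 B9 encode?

Byte at offset 0: 0xF0 = 11110000 → 4-byte char (#1). Advance 4.
Byte at offset 4: 0xF1 = 11110001 → 4-byte char (#2). Advance 4.
Byte at offset 8: 0xEB = 11101011 → 3-byte char (#3). Advance 3.
Byte at offset 11: 0xE3 = 11100011 → 3-byte char (#4). Advance 3.
Byte at offset 14: 0xF2 = 11110010 → 4-byte char (#5). Advance 4.
Byte at offset 18: 0xF0 = 11110000 → 4-byte char (#6). Advance 4.
Byte at offset 22: 0x65 = 01100101 → 1-byte char (#7). Advance 1.
Byte at offset 23: 0xF1 = 11110001 → 4-byte char (#8). Advance 4.
Byte at offset 27: 0xF3 = 11110011 → 4-byte char (#9). Advance 4.
Reached end at offset 31 after 9 code points.

9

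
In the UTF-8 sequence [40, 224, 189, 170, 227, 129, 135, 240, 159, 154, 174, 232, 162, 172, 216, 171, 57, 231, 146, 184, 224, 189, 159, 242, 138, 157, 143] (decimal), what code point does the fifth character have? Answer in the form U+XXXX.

U+88AC

Offset 0: leading byte 0x28 = 00101000 → 1-byte char #1 = 28.
Offset 1: leading byte 0xE0 = 11100000 → 3-byte char #2 = E0 BD AA.
Offset 4: leading byte 0xE3 = 11100011 → 3-byte char #3 = E3 81 87.
Offset 7: leading byte 0xF0 = 11110000 → 4-byte char #4 = F0 9F 9A AE.
Offset 11: leading byte 0xE8 = 11101000 → 3-byte char #5 = E8 A2 AC.
Leading byte 0xE8 = 11101000 matches 1110xxxx → 3-byte sequence.
Byte 1: 0xE8 = 11101000, payload 1000 (4 bits).
Byte 2: 0xA2 = 10100010 (10xxxxxx ✓), payload 100010.
Byte 3: 0xAC = 10101100 (10xxxxxx ✓), payload 101100.
Concatenate: 1000100010101100 = 0x88AC (16 bits → U+88AC).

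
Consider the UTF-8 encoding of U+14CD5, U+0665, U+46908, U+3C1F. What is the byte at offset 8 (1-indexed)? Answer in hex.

0x86

1-indexed offset 8 is 0-indexed offset 7.
U+14CD5 → 4-byte form F0 94 B3 95 at offsets 0–3.
U+0665 → 2-byte form D9 A5 at offsets 4–5.
U+46908 → 4-byte form F1 86 A4 88 at offsets 6–9.
Offset 7 falls in char 3's range; it's byte 2 of F1 86 A4 88 = 0x86.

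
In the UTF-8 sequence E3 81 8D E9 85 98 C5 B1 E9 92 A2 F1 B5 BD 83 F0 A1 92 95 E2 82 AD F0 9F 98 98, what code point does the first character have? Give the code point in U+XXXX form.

U+304D

Offset 0: leading byte 0xE3 = 11100011 → 3-byte char #1 = E3 81 8D.
Leading byte 0xE3 = 11100011 matches 1110xxxx → 3-byte sequence.
Byte 1: 0xE3 = 11100011, payload 0011 (4 bits).
Byte 2: 0x81 = 10000001 (10xxxxxx ✓), payload 000001.
Byte 3: 0x8D = 10001101 (10xxxxxx ✓), payload 001101.
Concatenate: 0011000001001101 = 0x304D (16 bits → U+304D).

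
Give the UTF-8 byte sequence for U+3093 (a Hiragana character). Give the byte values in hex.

E3 82 93

U+3093 = 0x3093 = 12435 decimal. In range U+0800–U+FFFF → 3-byte form: 1110xxxx 10xxxxxx 10xxxxxx.
Binary (16 bits): 0011000010010011.
Split 4+6+6: 0011 | 000010 | 010011.
Byte 1: 11100011 = 0xE3.
Byte 2: 10000010 = 0x82.
Byte 3: 10010011 = 0x93.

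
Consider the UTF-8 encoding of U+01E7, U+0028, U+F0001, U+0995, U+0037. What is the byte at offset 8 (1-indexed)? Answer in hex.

1-indexed offset 8 is 0-indexed offset 7.
U+01E7 → 2-byte form C7 A7 at offsets 0–1.
U+0028 → 1-byte form 28 at offsets 2–2.
U+F0001 → 4-byte form F3 B0 80 81 at offsets 3–6.
U+0995 → 3-byte form E0 A6 95 at offsets 7–9.
Offset 7 falls in char 4's range; it's byte 1 of E0 A6 95 = 0xE0.

0xE0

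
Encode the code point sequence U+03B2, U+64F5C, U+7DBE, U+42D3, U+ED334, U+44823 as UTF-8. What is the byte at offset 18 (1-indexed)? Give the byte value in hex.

0x84

1-indexed offset 18 is 0-indexed offset 17.
U+03B2 → 2-byte form CE B2 at offsets 0–1.
U+64F5C → 4-byte form F1 A4 BD 9C at offsets 2–5.
U+7DBE → 3-byte form E7 B6 BE at offsets 6–8.
U+42D3 → 3-byte form E4 8B 93 at offsets 9–11.
U+ED334 → 4-byte form F3 AD 8C B4 at offsets 12–15.
U+44823 → 4-byte form F1 84 A0 A3 at offsets 16–19.
Offset 17 falls in char 6's range; it's byte 2 of F1 84 A0 A3 = 0x84.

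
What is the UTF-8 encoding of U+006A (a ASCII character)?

6A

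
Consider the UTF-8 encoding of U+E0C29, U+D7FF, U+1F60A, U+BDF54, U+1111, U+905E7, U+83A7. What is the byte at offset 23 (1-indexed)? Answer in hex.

1-indexed offset 23 is 0-indexed offset 22.
U+E0C29 → 4-byte form F3 A0 B0 A9 at offsets 0–3.
U+D7FF → 3-byte form ED 9F BF at offsets 4–6.
U+1F60A → 4-byte form F0 9F 98 8A at offsets 7–10.
U+BDF54 → 4-byte form F2 BD BD 94 at offsets 11–14.
U+1111 → 3-byte form E1 84 91 at offsets 15–17.
U+905E7 → 4-byte form F2 90 97 A7 at offsets 18–21.
U+83A7 → 3-byte form E8 8E A7 at offsets 22–24.
Offset 22 falls in char 7's range; it's byte 1 of E8 8E A7 = 0xE8.

0xE8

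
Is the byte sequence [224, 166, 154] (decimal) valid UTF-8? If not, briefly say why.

valid

Leading byte 0xE0 = 11100000 → 3-byte form.
Continuation bytes 0xA6=10100110, 0x9A=10011010 all match 10xxxxxx.
Decoded value 0x99A is ≥ 0x800 (shortest form) and not a surrogate.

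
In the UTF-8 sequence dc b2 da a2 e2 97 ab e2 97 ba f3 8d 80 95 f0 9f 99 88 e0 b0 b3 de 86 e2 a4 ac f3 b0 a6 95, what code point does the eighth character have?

Offset 0: leading byte 0xDC = 11011100 → 2-byte char #1 = DC B2.
Offset 2: leading byte 0xDA = 11011010 → 2-byte char #2 = DA A2.
Offset 4: leading byte 0xE2 = 11100010 → 3-byte char #3 = E2 97 AB.
Offset 7: leading byte 0xE2 = 11100010 → 3-byte char #4 = E2 97 BA.
Offset 10: leading byte 0xF3 = 11110011 → 4-byte char #5 = F3 8D 80 95.
Offset 14: leading byte 0xF0 = 11110000 → 4-byte char #6 = F0 9F 99 88.
Offset 18: leading byte 0xE0 = 11100000 → 3-byte char #7 = E0 B0 B3.
Offset 21: leading byte 0xDE = 11011110 → 2-byte char #8 = DE 86.
Leading byte 0xDE = 11011110 matches 110xxxxx → 2-byte sequence.
Byte 1: 0xDE = 11011110, payload 11110 (5 bits).
Byte 2: 0x86 = 10000110 (10xxxxxx ✓), payload 000110.
Concatenate: 11110000110 = 0x786 (11 bits → U+0786).

U+0786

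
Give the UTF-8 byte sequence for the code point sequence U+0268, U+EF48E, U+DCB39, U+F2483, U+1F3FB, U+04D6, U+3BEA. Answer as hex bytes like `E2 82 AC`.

U+0268: 2-byte form → C9 A8.
U+EF48E: 4-byte form → F3 AF 92 8E.
U+DCB39: 4-byte form → F3 9C AC B9.
U+F2483: 4-byte form → F3 B2 92 83.
U+1F3FB: 4-byte form → F0 9F 8F BB.
U+04D6: 2-byte form → D3 96.
U+3BEA: 3-byte form → E3 AF AA.
Concatenated (23 bytes): C9 A8 F3 AF 92 8E F3 9C AC B9 F3 B2 92 83 F0 9F 8F BB D3 96 E3 AF AA.

C9 A8 F3 AF 92 8E F3 9C AC B9 F3 B2 92 83 F0 9F 8F BB D3 96 E3 AF AA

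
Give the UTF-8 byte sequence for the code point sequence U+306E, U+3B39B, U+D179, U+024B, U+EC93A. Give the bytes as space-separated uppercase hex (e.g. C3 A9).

U+306E: 3-byte form → E3 81 AE.
U+3B39B: 4-byte form → F0 BB 8E 9B.
U+D179: 3-byte form → ED 85 B9.
U+024B: 2-byte form → C9 8B.
U+EC93A: 4-byte form → F3 AC A4 BA.
Concatenated (16 bytes): E3 81 AE F0 BB 8E 9B ED 85 B9 C9 8B F3 AC A4 BA.

E3 81 AE F0 BB 8E 9B ED 85 B9 C9 8B F3 AC A4 BA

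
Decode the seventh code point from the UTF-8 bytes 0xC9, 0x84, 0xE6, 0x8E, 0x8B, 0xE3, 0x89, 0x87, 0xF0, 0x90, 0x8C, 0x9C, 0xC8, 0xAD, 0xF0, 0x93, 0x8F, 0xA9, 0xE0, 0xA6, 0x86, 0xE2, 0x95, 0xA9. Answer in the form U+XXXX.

U+0986

Offset 0: leading byte 0xC9 = 11001001 → 2-byte char #1 = C9 84.
Offset 2: leading byte 0xE6 = 11100110 → 3-byte char #2 = E6 8E 8B.
Offset 5: leading byte 0xE3 = 11100011 → 3-byte char #3 = E3 89 87.
Offset 8: leading byte 0xF0 = 11110000 → 4-byte char #4 = F0 90 8C 9C.
Offset 12: leading byte 0xC8 = 11001000 → 2-byte char #5 = C8 AD.
Offset 14: leading byte 0xF0 = 11110000 → 4-byte char #6 = F0 93 8F A9.
Offset 18: leading byte 0xE0 = 11100000 → 3-byte char #7 = E0 A6 86.
Leading byte 0xE0 = 11100000 matches 1110xxxx → 3-byte sequence.
Byte 1: 0xE0 = 11100000, payload 0000 (4 bits).
Byte 2: 0xA6 = 10100110 (10xxxxxx ✓), payload 100110.
Byte 3: 0x86 = 10000110 (10xxxxxx ✓), payload 000110.
Concatenate: 0000100110000110 = 0x986 (16 bits → U+0986).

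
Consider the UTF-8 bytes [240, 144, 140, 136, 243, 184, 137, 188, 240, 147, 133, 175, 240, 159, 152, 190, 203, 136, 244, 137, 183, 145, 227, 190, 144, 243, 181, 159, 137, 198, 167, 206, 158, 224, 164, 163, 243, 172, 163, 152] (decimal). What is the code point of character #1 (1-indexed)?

U+10308

Offset 0: leading byte 0xF0 = 11110000 → 4-byte char #1 = F0 90 8C 88.
Leading byte 0xF0 = 11110000 matches 11110xxx → 4-byte sequence.
Byte 1: 0xF0 = 11110000, payload 000 (3 bits).
Byte 2: 0x90 = 10010000 (10xxxxxx ✓), payload 010000.
Byte 3: 0x8C = 10001100 (10xxxxxx ✓), payload 001100.
Byte 4: 0x88 = 10001000 (10xxxxxx ✓), payload 001000.
Concatenate: 000010000001100001000 = 0x10308 (21 bits → U+10308).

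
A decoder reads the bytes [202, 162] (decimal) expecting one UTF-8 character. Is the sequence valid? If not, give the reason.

Leading byte 0xCA = 11001010 → 2-byte form.
Continuation bytes 0xA2=10100010 all match 10xxxxxx.
Decoded value 0x2A2 is ≥ 0x80 (shortest form) and not a surrogate.

valid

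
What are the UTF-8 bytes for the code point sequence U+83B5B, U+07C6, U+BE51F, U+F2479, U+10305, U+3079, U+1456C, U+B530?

F2 83 AD 9B DF 86 F2 BE 94 9F F3 B2 91 B9 F0 90 8C 85 E3 81 B9 F0 94 95 AC EB 94 B0

U+83B5B: 4-byte form → F2 83 AD 9B.
U+07C6: 2-byte form → DF 86.
U+BE51F: 4-byte form → F2 BE 94 9F.
U+F2479: 4-byte form → F3 B2 91 B9.
U+10305: 4-byte form → F0 90 8C 85.
U+3079: 3-byte form → E3 81 B9.
U+1456C: 4-byte form → F0 94 95 AC.
U+B530: 3-byte form → EB 94 B0.
Concatenated (28 bytes): F2 83 AD 9B DF 86 F2 BE 94 9F F3 B2 91 B9 F0 90 8C 85 E3 81 B9 F0 94 95 AC EB 94 B0.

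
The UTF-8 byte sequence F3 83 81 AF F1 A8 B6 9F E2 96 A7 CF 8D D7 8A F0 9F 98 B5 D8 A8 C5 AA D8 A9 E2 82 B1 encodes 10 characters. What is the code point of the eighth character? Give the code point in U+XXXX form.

U+016A

Offset 0: leading byte 0xF3 = 11110011 → 4-byte char #1 = F3 83 81 AF.
Offset 4: leading byte 0xF1 = 11110001 → 4-byte char #2 = F1 A8 B6 9F.
Offset 8: leading byte 0xE2 = 11100010 → 3-byte char #3 = E2 96 A7.
Offset 11: leading byte 0xCF = 11001111 → 2-byte char #4 = CF 8D.
Offset 13: leading byte 0xD7 = 11010111 → 2-byte char #5 = D7 8A.
Offset 15: leading byte 0xF0 = 11110000 → 4-byte char #6 = F0 9F 98 B5.
Offset 19: leading byte 0xD8 = 11011000 → 2-byte char #7 = D8 A8.
Offset 21: leading byte 0xC5 = 11000101 → 2-byte char #8 = C5 AA.
Leading byte 0xC5 = 11000101 matches 110xxxxx → 2-byte sequence.
Byte 1: 0xC5 = 11000101, payload 00101 (5 bits).
Byte 2: 0xAA = 10101010 (10xxxxxx ✓), payload 101010.
Concatenate: 00101101010 = 0x16A (11 bits → U+016A).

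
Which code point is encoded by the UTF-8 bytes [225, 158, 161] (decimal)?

U+17A1

Leading byte 0xE1 = 11100001 matches 1110xxxx → 3-byte sequence.
Byte 1: 0xE1 = 11100001, payload 0001 (4 bits).
Byte 2: 0x9E = 10011110 (10xxxxxx ✓), payload 011110.
Byte 3: 0xA1 = 10100001 (10xxxxxx ✓), payload 100001.
Concatenate: 0001011110100001 = 0x17A1 (16 bits → U+17A1).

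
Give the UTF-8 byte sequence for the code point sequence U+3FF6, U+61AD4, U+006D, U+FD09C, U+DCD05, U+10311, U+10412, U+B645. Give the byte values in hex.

E3 BF B6 F1 A1 AB 94 6D F3 BD 82 9C F3 9C B4 85 F0 90 8C 91 F0 90 90 92 EB 99 85

U+3FF6: 3-byte form → E3 BF B6.
U+61AD4: 4-byte form → F1 A1 AB 94.
U+006D: 1-byte form → 6D.
U+FD09C: 4-byte form → F3 BD 82 9C.
U+DCD05: 4-byte form → F3 9C B4 85.
U+10311: 4-byte form → F0 90 8C 91.
U+10412: 4-byte form → F0 90 90 92.
U+B645: 3-byte form → EB 99 85.
Concatenated (27 bytes): E3 BF B6 F1 A1 AB 94 6D F3 BD 82 9C F3 9C B4 85 F0 90 8C 91 F0 90 90 92 EB 99 85.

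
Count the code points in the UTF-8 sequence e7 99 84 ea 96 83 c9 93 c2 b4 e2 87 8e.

5

Byte at offset 0: 0xE7 = 11100111 → 3-byte char (#1). Advance 3.
Byte at offset 3: 0xEA = 11101010 → 3-byte char (#2). Advance 3.
Byte at offset 6: 0xC9 = 11001001 → 2-byte char (#3). Advance 2.
Byte at offset 8: 0xC2 = 11000010 → 2-byte char (#4). Advance 2.
Byte at offset 10: 0xE2 = 11100010 → 3-byte char (#5). Advance 3.
Reached end at offset 13 after 5 code points.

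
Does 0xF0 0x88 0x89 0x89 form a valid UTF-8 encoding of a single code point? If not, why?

invalid (overlong encoding)

Leading byte 0xF0 = 11110000 → 4-byte form.
Continuation bytes all match 10xxxxxx. Payload decodes to 0x8249.
But 0x8249 < 0x10000, the minimum for a 4-byte sequence — this is an overlong encoding.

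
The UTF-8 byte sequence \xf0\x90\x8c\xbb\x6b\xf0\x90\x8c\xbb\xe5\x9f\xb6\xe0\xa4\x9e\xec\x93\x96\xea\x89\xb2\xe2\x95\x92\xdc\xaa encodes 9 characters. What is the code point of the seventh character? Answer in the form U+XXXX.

U+A272

Offset 0: leading byte 0xF0 = 11110000 → 4-byte char #1 = F0 90 8C BB.
Offset 4: leading byte 0x6B = 01101011 → 1-byte char #2 = 6B.
Offset 5: leading byte 0xF0 = 11110000 → 4-byte char #3 = F0 90 8C BB.
Offset 9: leading byte 0xE5 = 11100101 → 3-byte char #4 = E5 9F B6.
Offset 12: leading byte 0xE0 = 11100000 → 3-byte char #5 = E0 A4 9E.
Offset 15: leading byte 0xEC = 11101100 → 3-byte char #6 = EC 93 96.
Offset 18: leading byte 0xEA = 11101010 → 3-byte char #7 = EA 89 B2.
Leading byte 0xEA = 11101010 matches 1110xxxx → 3-byte sequence.
Byte 1: 0xEA = 11101010, payload 1010 (4 bits).
Byte 2: 0x89 = 10001001 (10xxxxxx ✓), payload 001001.
Byte 3: 0xB2 = 10110010 (10xxxxxx ✓), payload 110010.
Concatenate: 1010001001110010 = 0xA272 (16 bits → U+A272).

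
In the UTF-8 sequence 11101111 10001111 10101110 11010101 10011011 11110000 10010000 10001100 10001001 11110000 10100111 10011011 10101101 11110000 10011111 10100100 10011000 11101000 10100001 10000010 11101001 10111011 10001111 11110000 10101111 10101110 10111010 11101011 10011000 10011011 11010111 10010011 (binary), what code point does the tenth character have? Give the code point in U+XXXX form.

Offset 0: leading byte 0xEF = 11101111 → 3-byte char #1 = EF 8F AE.
Offset 3: leading byte 0xD5 = 11010101 → 2-byte char #2 = D5 9B.
Offset 5: leading byte 0xF0 = 11110000 → 4-byte char #3 = F0 90 8C 89.
Offset 9: leading byte 0xF0 = 11110000 → 4-byte char #4 = F0 A7 9B AD.
Offset 13: leading byte 0xF0 = 11110000 → 4-byte char #5 = F0 9F A4 98.
Offset 17: leading byte 0xE8 = 11101000 → 3-byte char #6 = E8 A1 82.
Offset 20: leading byte 0xE9 = 11101001 → 3-byte char #7 = E9 BB 8F.
Offset 23: leading byte 0xF0 = 11110000 → 4-byte char #8 = F0 AF AE BA.
Offset 27: leading byte 0xEB = 11101011 → 3-byte char #9 = EB 98 9B.
Offset 30: leading byte 0xD7 = 11010111 → 2-byte char #10 = D7 93.
Leading byte 0xD7 = 11010111 matches 110xxxxx → 2-byte sequence.
Byte 1: 0xD7 = 11010111, payload 10111 (5 bits).
Byte 2: 0x93 = 10010011 (10xxxxxx ✓), payload 010011.
Concatenate: 10111010011 = 0x5D3 (11 bits → U+05D3).

U+05D3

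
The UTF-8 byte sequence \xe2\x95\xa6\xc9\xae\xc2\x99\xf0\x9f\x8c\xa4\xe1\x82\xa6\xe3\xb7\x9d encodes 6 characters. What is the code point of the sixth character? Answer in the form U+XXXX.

Offset 0: leading byte 0xE2 = 11100010 → 3-byte char #1 = E2 95 A6.
Offset 3: leading byte 0xC9 = 11001001 → 2-byte char #2 = C9 AE.
Offset 5: leading byte 0xC2 = 11000010 → 2-byte char #3 = C2 99.
Offset 7: leading byte 0xF0 = 11110000 → 4-byte char #4 = F0 9F 8C A4.
Offset 11: leading byte 0xE1 = 11100001 → 3-byte char #5 = E1 82 A6.
Offset 14: leading byte 0xE3 = 11100011 → 3-byte char #6 = E3 B7 9D.
Leading byte 0xE3 = 11100011 matches 1110xxxx → 3-byte sequence.
Byte 1: 0xE3 = 11100011, payload 0011 (4 bits).
Byte 2: 0xB7 = 10110111 (10xxxxxx ✓), payload 110111.
Byte 3: 0x9D = 10011101 (10xxxxxx ✓), payload 011101.
Concatenate: 0011110111011101 = 0x3DDD (16 bits → U+3DDD).

U+3DDD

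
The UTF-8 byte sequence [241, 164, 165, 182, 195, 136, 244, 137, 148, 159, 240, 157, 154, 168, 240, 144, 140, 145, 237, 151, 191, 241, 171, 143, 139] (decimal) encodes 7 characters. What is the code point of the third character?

Offset 0: leading byte 0xF1 = 11110001 → 4-byte char #1 = F1 A4 A5 B6.
Offset 4: leading byte 0xC3 = 11000011 → 2-byte char #2 = C3 88.
Offset 6: leading byte 0xF4 = 11110100 → 4-byte char #3 = F4 89 94 9F.
Leading byte 0xF4 = 11110100 matches 11110xxx → 4-byte sequence.
Byte 1: 0xF4 = 11110100, payload 100 (3 bits).
Byte 2: 0x89 = 10001001 (10xxxxxx ✓), payload 001001.
Byte 3: 0x94 = 10010100 (10xxxxxx ✓), payload 010100.
Byte 4: 0x9F = 10011111 (10xxxxxx ✓), payload 011111.
Concatenate: 100001001010100011111 = 0x10951F (21 bits → U+10951F).

U+10951F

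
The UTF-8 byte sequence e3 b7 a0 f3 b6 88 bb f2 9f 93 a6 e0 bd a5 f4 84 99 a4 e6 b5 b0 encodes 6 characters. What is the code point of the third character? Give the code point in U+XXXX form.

Offset 0: leading byte 0xE3 = 11100011 → 3-byte char #1 = E3 B7 A0.
Offset 3: leading byte 0xF3 = 11110011 → 4-byte char #2 = F3 B6 88 BB.
Offset 7: leading byte 0xF2 = 11110010 → 4-byte char #3 = F2 9F 93 A6.
Leading byte 0xF2 = 11110010 matches 11110xxx → 4-byte sequence.
Byte 1: 0xF2 = 11110010, payload 010 (3 bits).
Byte 2: 0x9F = 10011111 (10xxxxxx ✓), payload 011111.
Byte 3: 0x93 = 10010011 (10xxxxxx ✓), payload 010011.
Byte 4: 0xA6 = 10100110 (10xxxxxx ✓), payload 100110.
Concatenate: 010011111010011100110 = 0x9F4E6 (21 bits → U+9F4E6).

U+9F4E6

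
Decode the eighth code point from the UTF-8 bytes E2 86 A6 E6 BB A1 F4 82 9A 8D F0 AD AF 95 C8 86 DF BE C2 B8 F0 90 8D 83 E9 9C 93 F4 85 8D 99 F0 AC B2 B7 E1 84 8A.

Offset 0: leading byte 0xE2 = 11100010 → 3-byte char #1 = E2 86 A6.
Offset 3: leading byte 0xE6 = 11100110 → 3-byte char #2 = E6 BB A1.
Offset 6: leading byte 0xF4 = 11110100 → 4-byte char #3 = F4 82 9A 8D.
Offset 10: leading byte 0xF0 = 11110000 → 4-byte char #4 = F0 AD AF 95.
Offset 14: leading byte 0xC8 = 11001000 → 2-byte char #5 = C8 86.
Offset 16: leading byte 0xDF = 11011111 → 2-byte char #6 = DF BE.
Offset 18: leading byte 0xC2 = 11000010 → 2-byte char #7 = C2 B8.
Offset 20: leading byte 0xF0 = 11110000 → 4-byte char #8 = F0 90 8D 83.
Leading byte 0xF0 = 11110000 matches 11110xxx → 4-byte sequence.
Byte 1: 0xF0 = 11110000, payload 000 (3 bits).
Byte 2: 0x90 = 10010000 (10xxxxxx ✓), payload 010000.
Byte 3: 0x8D = 10001101 (10xxxxxx ✓), payload 001101.
Byte 4: 0x83 = 10000011 (10xxxxxx ✓), payload 000011.
Concatenate: 000010000001101000011 = 0x10343 (21 bits → U+10343).

U+10343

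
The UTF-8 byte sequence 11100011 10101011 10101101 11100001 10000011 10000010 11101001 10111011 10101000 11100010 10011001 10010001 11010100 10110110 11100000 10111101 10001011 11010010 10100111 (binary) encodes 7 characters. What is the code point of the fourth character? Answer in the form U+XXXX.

Offset 0: leading byte 0xE3 = 11100011 → 3-byte char #1 = E3 AB AD.
Offset 3: leading byte 0xE1 = 11100001 → 3-byte char #2 = E1 83 82.
Offset 6: leading byte 0xE9 = 11101001 → 3-byte char #3 = E9 BB A8.
Offset 9: leading byte 0xE2 = 11100010 → 3-byte char #4 = E2 99 91.
Leading byte 0xE2 = 11100010 matches 1110xxxx → 3-byte sequence.
Byte 1: 0xE2 = 11100010, payload 0010 (4 bits).
Byte 2: 0x99 = 10011001 (10xxxxxx ✓), payload 011001.
Byte 3: 0x91 = 10010001 (10xxxxxx ✓), payload 010001.
Concatenate: 0010011001010001 = 0x2651 (16 bits → U+2651).

U+2651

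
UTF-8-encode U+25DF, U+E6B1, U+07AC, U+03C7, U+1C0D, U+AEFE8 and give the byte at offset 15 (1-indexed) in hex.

0xAE

1-indexed offset 15 is 0-indexed offset 14.
U+25DF → 3-byte form E2 97 9F at offsets 0–2.
U+E6B1 → 3-byte form EE 9A B1 at offsets 3–5.
U+07AC → 2-byte form DE AC at offsets 6–7.
U+03C7 → 2-byte form CF 87 at offsets 8–9.
U+1C0D → 3-byte form E1 B0 8D at offsets 10–12.
U+AEFE8 → 4-byte form F2 AE BF A8 at offsets 13–16.
Offset 14 falls in char 6's range; it's byte 2 of F2 AE BF A8 = 0xAE.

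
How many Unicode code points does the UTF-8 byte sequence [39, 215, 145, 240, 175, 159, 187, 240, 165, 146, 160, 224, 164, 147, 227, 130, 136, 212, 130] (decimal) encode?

7

Byte at offset 0: 0x27 = 00100111 → 1-byte char (#1). Advance 1.
Byte at offset 1: 0xD7 = 11010111 → 2-byte char (#2). Advance 2.
Byte at offset 3: 0xF0 = 11110000 → 4-byte char (#3). Advance 4.
Byte at offset 7: 0xF0 = 11110000 → 4-byte char (#4). Advance 4.
Byte at offset 11: 0xE0 = 11100000 → 3-byte char (#5). Advance 3.
Byte at offset 14: 0xE3 = 11100011 → 3-byte char (#6). Advance 3.
Byte at offset 17: 0xD4 = 11010100 → 2-byte char (#7). Advance 2.
Reached end at offset 19 after 7 code points.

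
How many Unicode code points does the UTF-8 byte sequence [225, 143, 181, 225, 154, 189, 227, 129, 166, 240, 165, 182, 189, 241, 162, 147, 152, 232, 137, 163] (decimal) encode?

Byte at offset 0: 0xE1 = 11100001 → 3-byte char (#1). Advance 3.
Byte at offset 3: 0xE1 = 11100001 → 3-byte char (#2). Advance 3.
Byte at offset 6: 0xE3 = 11100011 → 3-byte char (#3). Advance 3.
Byte at offset 9: 0xF0 = 11110000 → 4-byte char (#4). Advance 4.
Byte at offset 13: 0xF1 = 11110001 → 4-byte char (#5). Advance 4.
Byte at offset 17: 0xE8 = 11101000 → 3-byte char (#6). Advance 3.
Reached end at offset 20 after 6 code points.

6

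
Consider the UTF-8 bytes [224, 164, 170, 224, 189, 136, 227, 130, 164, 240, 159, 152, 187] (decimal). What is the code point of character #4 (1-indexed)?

Offset 0: leading byte 0xE0 = 11100000 → 3-byte char #1 = E0 A4 AA.
Offset 3: leading byte 0xE0 = 11100000 → 3-byte char #2 = E0 BD 88.
Offset 6: leading byte 0xE3 = 11100011 → 3-byte char #3 = E3 82 A4.
Offset 9: leading byte 0xF0 = 11110000 → 4-byte char #4 = F0 9F 98 BB.
Leading byte 0xF0 = 11110000 matches 11110xxx → 4-byte sequence.
Byte 1: 0xF0 = 11110000, payload 000 (3 bits).
Byte 2: 0x9F = 10011111 (10xxxxxx ✓), payload 011111.
Byte 3: 0x98 = 10011000 (10xxxxxx ✓), payload 011000.
Byte 4: 0xBB = 10111011 (10xxxxxx ✓), payload 111011.
Concatenate: 000011111011000111011 = 0x1F63B (21 bits → U+1F63B).

U+1F63B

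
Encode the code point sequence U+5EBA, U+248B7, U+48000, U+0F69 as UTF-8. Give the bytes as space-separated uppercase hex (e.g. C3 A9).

E5 BA BA F0 A4 A2 B7 F1 88 80 80 E0 BD A9

U+5EBA: 3-byte form → E5 BA BA.
U+248B7: 4-byte form → F0 A4 A2 B7.
U+48000: 4-byte form → F1 88 80 80.
U+0F69: 3-byte form → E0 BD A9.
Concatenated (14 bytes): E5 BA BA F0 A4 A2 B7 F1 88 80 80 E0 BD A9.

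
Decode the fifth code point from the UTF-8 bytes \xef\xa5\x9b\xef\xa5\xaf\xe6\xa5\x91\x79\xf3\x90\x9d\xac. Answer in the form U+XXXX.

U+D076C

Offset 0: leading byte 0xEF = 11101111 → 3-byte char #1 = EF A5 9B.
Offset 3: leading byte 0xEF = 11101111 → 3-byte char #2 = EF A5 AF.
Offset 6: leading byte 0xE6 = 11100110 → 3-byte char #3 = E6 A5 91.
Offset 9: leading byte 0x79 = 01111001 → 1-byte char #4 = 79.
Offset 10: leading byte 0xF3 = 11110011 → 4-byte char #5 = F3 90 9D AC.
Leading byte 0xF3 = 11110011 matches 11110xxx → 4-byte sequence.
Byte 1: 0xF3 = 11110011, payload 011 (3 bits).
Byte 2: 0x90 = 10010000 (10xxxxxx ✓), payload 010000.
Byte 3: 0x9D = 10011101 (10xxxxxx ✓), payload 011101.
Byte 4: 0xAC = 10101100 (10xxxxxx ✓), payload 101100.
Concatenate: 011010000011101101100 = 0xD076C (21 bits → U+D076C).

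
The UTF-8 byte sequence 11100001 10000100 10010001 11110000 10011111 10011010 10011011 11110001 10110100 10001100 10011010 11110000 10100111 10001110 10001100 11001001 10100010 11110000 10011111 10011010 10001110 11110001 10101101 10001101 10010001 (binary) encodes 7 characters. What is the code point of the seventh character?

Offset 0: leading byte 0xE1 = 11100001 → 3-byte char #1 = E1 84 91.
Offset 3: leading byte 0xF0 = 11110000 → 4-byte char #2 = F0 9F 9A 9B.
Offset 7: leading byte 0xF1 = 11110001 → 4-byte char #3 = F1 B4 8C 9A.
Offset 11: leading byte 0xF0 = 11110000 → 4-byte char #4 = F0 A7 8E 8C.
Offset 15: leading byte 0xC9 = 11001001 → 2-byte char #5 = C9 A2.
Offset 17: leading byte 0xF0 = 11110000 → 4-byte char #6 = F0 9F 9A 8E.
Offset 21: leading byte 0xF1 = 11110001 → 4-byte char #7 = F1 AD 8D 91.
Leading byte 0xF1 = 11110001 matches 11110xxx → 4-byte sequence.
Byte 1: 0xF1 = 11110001, payload 001 (3 bits).
Byte 2: 0xAD = 10101101 (10xxxxxx ✓), payload 101101.
Byte 3: 0x8D = 10001101 (10xxxxxx ✓), payload 001101.
Byte 4: 0x91 = 10010001 (10xxxxxx ✓), payload 010001.
Concatenate: 001101101001101010001 = 0x6D351 (21 bits → U+6D351).

U+6D351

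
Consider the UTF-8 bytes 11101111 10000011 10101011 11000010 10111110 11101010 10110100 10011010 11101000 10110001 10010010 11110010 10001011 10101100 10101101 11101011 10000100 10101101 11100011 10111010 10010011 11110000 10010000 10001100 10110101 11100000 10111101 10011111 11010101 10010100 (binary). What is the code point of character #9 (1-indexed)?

U+0F5F

Offset 0: leading byte 0xEF = 11101111 → 3-byte char #1 = EF 83 AB.
Offset 3: leading byte 0xC2 = 11000010 → 2-byte char #2 = C2 BE.
Offset 5: leading byte 0xEA = 11101010 → 3-byte char #3 = EA B4 9A.
Offset 8: leading byte 0xE8 = 11101000 → 3-byte char #4 = E8 B1 92.
Offset 11: leading byte 0xF2 = 11110010 → 4-byte char #5 = F2 8B AC AD.
Offset 15: leading byte 0xEB = 11101011 → 3-byte char #6 = EB 84 AD.
Offset 18: leading byte 0xE3 = 11100011 → 3-byte char #7 = E3 BA 93.
Offset 21: leading byte 0xF0 = 11110000 → 4-byte char #8 = F0 90 8C B5.
Offset 25: leading byte 0xE0 = 11100000 → 3-byte char #9 = E0 BD 9F.
Leading byte 0xE0 = 11100000 matches 1110xxxx → 3-byte sequence.
Byte 1: 0xE0 = 11100000, payload 0000 (4 bits).
Byte 2: 0xBD = 10111101 (10xxxxxx ✓), payload 111101.
Byte 3: 0x9F = 10011111 (10xxxxxx ✓), payload 011111.
Concatenate: 0000111101011111 = 0xF5F (16 bits → U+0F5F).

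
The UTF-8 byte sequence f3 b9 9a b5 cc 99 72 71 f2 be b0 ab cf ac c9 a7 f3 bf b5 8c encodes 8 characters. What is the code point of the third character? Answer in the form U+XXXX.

Offset 0: leading byte 0xF3 = 11110011 → 4-byte char #1 = F3 B9 9A B5.
Offset 4: leading byte 0xCC = 11001100 → 2-byte char #2 = CC 99.
Offset 6: leading byte 0x72 = 01110010 → 1-byte char #3 = 72.
Leading byte 0x72 = 01110010 matches 0xxxxxxx → 1-byte sequence.
Byte 1: 0x72 = 01110010, payload 1110010 (7 bits).
Concatenate: 1110010 = 0x72 (7 bits → U+0072).

U+0072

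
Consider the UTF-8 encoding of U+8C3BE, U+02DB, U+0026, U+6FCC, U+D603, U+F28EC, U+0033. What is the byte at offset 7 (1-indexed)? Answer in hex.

0x26

1-indexed offset 7 is 0-indexed offset 6.
U+8C3BE → 4-byte form F2 8C 8E BE at offsets 0–3.
U+02DB → 2-byte form CB 9B at offsets 4–5.
U+0026 → 1-byte form 26 at offsets 6–6.
Offset 6 falls in char 3's range; it's byte 1 of 26 = 0x26.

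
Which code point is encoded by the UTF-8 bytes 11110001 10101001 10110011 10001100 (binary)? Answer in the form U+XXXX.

Leading byte 0xF1 = 11110001 matches 11110xxx → 4-byte sequence.
Byte 1: 0xF1 = 11110001, payload 001 (3 bits).
Byte 2: 0xA9 = 10101001 (10xxxxxx ✓), payload 101001.
Byte 3: 0xB3 = 10110011 (10xxxxxx ✓), payload 110011.
Byte 4: 0x8C = 10001100 (10xxxxxx ✓), payload 001100.
Concatenate: 001101001110011001100 = 0x69CCC (21 bits → U+69CCC).

U+69CCC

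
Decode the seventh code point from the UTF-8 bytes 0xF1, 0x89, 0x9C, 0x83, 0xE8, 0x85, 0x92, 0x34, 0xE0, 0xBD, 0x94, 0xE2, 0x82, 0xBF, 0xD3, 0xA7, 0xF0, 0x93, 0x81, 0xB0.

Offset 0: leading byte 0xF1 = 11110001 → 4-byte char #1 = F1 89 9C 83.
Offset 4: leading byte 0xE8 = 11101000 → 3-byte char #2 = E8 85 92.
Offset 7: leading byte 0x34 = 00110100 → 1-byte char #3 = 34.
Offset 8: leading byte 0xE0 = 11100000 → 3-byte char #4 = E0 BD 94.
Offset 11: leading byte 0xE2 = 11100010 → 3-byte char #5 = E2 82 BF.
Offset 14: leading byte 0xD3 = 11010011 → 2-byte char #6 = D3 A7.
Offset 16: leading byte 0xF0 = 11110000 → 4-byte char #7 = F0 93 81 B0.
Leading byte 0xF0 = 11110000 matches 11110xxx → 4-byte sequence.
Byte 1: 0xF0 = 11110000, payload 000 (3 bits).
Byte 2: 0x93 = 10010011 (10xxxxxx ✓), payload 010011.
Byte 3: 0x81 = 10000001 (10xxxxxx ✓), payload 000001.
Byte 4: 0xB0 = 10110000 (10xxxxxx ✓), payload 110000.
Concatenate: 000010011000001110000 = 0x13070 (21 bits → U+13070).

U+13070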